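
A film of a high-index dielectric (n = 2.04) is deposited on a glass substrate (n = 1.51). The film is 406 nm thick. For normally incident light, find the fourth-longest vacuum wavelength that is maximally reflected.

Top surface (1.0 → 2.04): reflection off a higher-index medium gives a half-wave phase shift.
At the lower boundary (n = 2.04 to n = 1.51) the reflected ray undergoes no phase shift.
Exactly one π shift → a net half-wave offset.
For strong reflection here: 2 n t = (m + ½) λ.
λ = 2 n t / (m + ½). The fourth-longest wavelength is m = 3: λ = 2 × 2.04 × 406 / 3.50 = 473 nm.

473 nm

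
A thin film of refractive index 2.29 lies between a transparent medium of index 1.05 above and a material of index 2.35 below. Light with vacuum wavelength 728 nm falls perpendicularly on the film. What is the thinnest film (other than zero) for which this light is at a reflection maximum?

Top surface (1.05 → 2.29): reflection off a higher-index medium gives a half-wave phase shift.
At the lower boundary (n = 2.29 to n = 2.35) the reflected ray undergoes a half-wave phase shift.
The two reflections carry the same phase change, so no net offset.
For bright reflection here: 2 n t = m λ.
Minimum nonzero at m = 1: t = λ / (2 n) = 728 / (2 × 2.29) = 159 nm.

159 nm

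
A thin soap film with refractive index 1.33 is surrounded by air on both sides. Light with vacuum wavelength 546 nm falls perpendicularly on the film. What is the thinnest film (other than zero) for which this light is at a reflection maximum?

Ray reflecting at the top interface goes from n = 1.0 toward n = 1.33: a half-wave phase shift.
Ray reflecting at the bottom interface goes from n = 1.33 toward n = 1.0: no phase shift.
Net: one phase inversion between the two reflected rays.
With one net inversion, constructive interference in reflection requires 2 n t = (m + ½) λ.
Minimum at m = 0: t = λ / (4 n) = 546 / (4 × 1.33) = 103 nm.

103 nm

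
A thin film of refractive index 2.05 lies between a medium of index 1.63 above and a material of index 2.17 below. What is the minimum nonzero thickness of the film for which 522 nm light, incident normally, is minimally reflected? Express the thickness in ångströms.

637 Å

Top surface (1.63 → 2.05): reflection off a higher-index medium gives a half-wave phase shift.
Bottom surface (2.05 → 2.17): reflection off a higher-index medium gives a half-wave phase shift.
Zero or two π shifts → no net half-wave offset.
For minimum reflection here: 2 n t = (m + ½) λ.
Minimum at m = 0: t = λ / (4 n) = 522 / (4 × 2.05) = 63.7 nm.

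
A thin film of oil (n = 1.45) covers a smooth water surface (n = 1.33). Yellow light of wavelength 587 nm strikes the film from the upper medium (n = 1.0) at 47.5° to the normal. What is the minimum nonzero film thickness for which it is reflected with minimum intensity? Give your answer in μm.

0.235 μm

Ray reflecting at the top interface goes from n = 1.0 toward n = 1.45: a half-wave phase shift.
At the lower boundary (n = 1.45 to n = 1.33) the reflected ray undergoes no phase shift.
Net: one phase inversion between the two reflected rays.
So the condition for destructive reflection is 2 n t cos θ_r = m λ.
Snell's law: 1.0 sin 47.5° = 1.45 sin θ_r → sin θ_r = 0.508, cos θ_r = 0.861.
Minimum nonzero at m = 1: t = λ / (2 n cos θ_r) = 587 / (2 × 1.45 × 0.861) = 235 nm.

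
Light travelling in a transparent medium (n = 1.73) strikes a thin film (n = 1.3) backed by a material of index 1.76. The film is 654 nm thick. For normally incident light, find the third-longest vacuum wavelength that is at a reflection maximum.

Ray reflecting at the top interface goes from n = 1.73 toward n = 1.3: no phase shift.
At the lower boundary (n = 1.3 to n = 1.76) the reflected ray undergoes a half-wave phase shift.
The two reflections differ by half a wavelength.
For strong reflection here: 2 n t = (m + ½) λ.
λ = 2 n t / (m + ½). The third-longest wavelength is m = 2: λ = 2 × 1.3 × 654 / 2.50 = 680 nm.

680 nm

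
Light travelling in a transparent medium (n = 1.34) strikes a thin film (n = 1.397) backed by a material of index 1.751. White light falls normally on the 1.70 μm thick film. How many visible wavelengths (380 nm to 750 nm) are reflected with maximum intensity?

At the upper boundary (n = 1.34 to n = 1.397) the reflected ray undergoes a half-wave phase shift.
Bottom surface (1.397 → 1.751): reflection off a higher-index medium gives a half-wave phase shift.
Zero or two π shifts → no net half-wave offset.
For strong reflection here: 2 n t = m λ.
λ = 2 n t / m = 4750 / m nm.
m=6: 792 nm (IR); m=7: 679 nm (visible); m=8: 594 nm (visible); m=9: 528 nm (visible); m=10: 475 nm (visible); m=11: 432 nm (visible); m=12: 396 nm (visible); m=13: 365 nm (UV).

6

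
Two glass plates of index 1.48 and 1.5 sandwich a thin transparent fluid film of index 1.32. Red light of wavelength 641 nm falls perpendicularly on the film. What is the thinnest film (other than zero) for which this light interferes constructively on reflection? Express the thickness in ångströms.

Ray reflecting at the top interface goes from n = 1.48 toward n = 1.32: no phase shift.
Bottom surface (1.32 → 1.5): reflection off a higher-index medium gives a half-wave phase shift.
The two reflections differ by half a wavelength.
With one net inversion, constructive interference in reflection requires 2 n t = (m + ½) λ.
Minimum at m = 0: t = λ / (4 n) = 641 / (4 × 1.32) = 121 nm.

1214 Å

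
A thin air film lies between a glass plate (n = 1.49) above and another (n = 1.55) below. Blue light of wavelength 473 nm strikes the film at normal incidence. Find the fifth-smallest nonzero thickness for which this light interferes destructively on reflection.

At the upper boundary (n = 1.49 to n = 1.0) the reflected ray undergoes no phase shift.
At the lower boundary (n = 1.0 to n = 1.55) the reflected ray undergoes a half-wave phase shift.
Exactly one π shift → a net half-wave offset.
So the condition for destructive reflection is 2 n t = m λ.
The fifth-smallest nonzero thickness corresponds to m = 5: t = m λ / (2 n) = 5.00 × 473 / (2 × 1.0) = 1183 nm.

1183 nm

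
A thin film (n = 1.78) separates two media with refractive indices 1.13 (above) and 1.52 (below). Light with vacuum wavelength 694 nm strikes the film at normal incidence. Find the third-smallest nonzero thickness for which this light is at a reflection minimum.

Ray reflecting at the top interface goes from n = 1.13 toward n = 1.78: a half-wave phase shift.
Ray reflecting at the bottom interface goes from n = 1.78 toward n = 1.52: no phase shift.
Exactly one π shift → a net half-wave offset.
For minimum reflection here: 2 n t = m λ.
The third-smallest nonzero thickness corresponds to m = 3: t = m λ / (2 n) = 3.00 × 694 / (2 × 1.78) = 585 nm.

585 nm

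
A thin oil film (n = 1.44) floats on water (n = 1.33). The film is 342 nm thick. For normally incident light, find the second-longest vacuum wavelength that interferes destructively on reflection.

At the upper boundary (n = 1.0 to n = 1.44) the reflected ray undergoes a half-wave phase shift.
At the lower boundary (n = 1.44 to n = 1.33) the reflected ray undergoes no phase shift.
Exactly one π shift → a net half-wave offset.
For dark reflection here: 2 n t = m λ.
λ = 2 n t / m. The second-longest wavelength is m = 2: λ = 2 × 1.44 × 342 / 2.00 = 492 nm.

492 nm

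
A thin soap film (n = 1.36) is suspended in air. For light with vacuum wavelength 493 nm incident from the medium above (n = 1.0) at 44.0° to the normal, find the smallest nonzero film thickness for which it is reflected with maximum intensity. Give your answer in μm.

Ray reflecting at the top interface goes from n = 1.0 toward n = 1.36: a half-wave phase shift.
Bottom surface (1.36 → 1.0): reflection off a lower-index medium gives no phase shift.
Net: one phase inversion between the two reflected rays.
For maximum reflection here: 2 n t cos θ_r = (m + ½) λ.
Snell's law: 1.0 sin 44.0° = 1.36 sin θ_r → sin θ_r = 0.511, cos θ_r = 0.860.
Minimum at m = 0: t = λ / (4 n cos θ_r) = 493 / (4 × 1.36 × 0.860) = 105 nm.

0.105 μm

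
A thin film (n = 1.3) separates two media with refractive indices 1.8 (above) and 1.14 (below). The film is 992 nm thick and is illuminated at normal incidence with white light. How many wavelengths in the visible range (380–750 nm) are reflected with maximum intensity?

3

At the upper boundary (n = 1.8 to n = 1.3) the reflected ray undergoes no phase shift.
At the lower boundary (n = 1.3 to n = 1.14) the reflected ray undergoes no phase shift.
Zero or two π shifts → no net half-wave offset.
With no net inversion, constructive interference in reflection requires 2 n t = m λ.
λ = 2 n t / m = 2579 / m nm.
m=3: 860 nm (IR); m=4: 645 nm (visible); m=5: 516 nm (visible); m=6: 430 nm (visible); m=7: 368 nm (UV).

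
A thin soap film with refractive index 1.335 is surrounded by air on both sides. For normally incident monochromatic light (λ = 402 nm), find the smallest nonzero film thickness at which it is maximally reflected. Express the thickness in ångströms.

Top surface (1.0 → 1.335): reflection off a higher-index medium gives a half-wave phase shift.
At the lower boundary (n = 1.335 to n = 1.0) the reflected ray undergoes no phase shift.
The two reflections differ by half a wavelength.
So the condition for constructive reflection is 2 n t = (m + ½) λ.
Minimum at m = 0: t = λ / (4 n) = 402 / (4 × 1.335) = 75.3 nm.

753 Å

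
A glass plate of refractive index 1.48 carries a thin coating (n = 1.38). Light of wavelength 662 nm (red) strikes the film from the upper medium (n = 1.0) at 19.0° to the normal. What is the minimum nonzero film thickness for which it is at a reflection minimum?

Top surface (1.0 → 1.38): reflection off a higher-index medium gives a half-wave phase shift.
Ray reflecting at the bottom interface goes from n = 1.38 toward n = 1.48: a half-wave phase shift.
The two reflections carry the same phase change, so no net offset.
So the condition for destructive reflection is 2 n t cos θ_r = (m + ½) λ.
Snell's law: 1.0 sin 19.0° = 1.38 sin θ_r → sin θ_r = 0.236, cos θ_r = 0.972.
Minimum at m = 0: t = λ / (4 n cos θ_r) = 662 / (4 × 1.38 × 0.972) = 123 nm.

123 nm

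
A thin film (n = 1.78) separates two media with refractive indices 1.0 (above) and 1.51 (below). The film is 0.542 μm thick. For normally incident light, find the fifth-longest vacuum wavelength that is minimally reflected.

Ray reflecting at the top interface goes from n = 1.0 toward n = 1.78: a half-wave phase shift.
At the lower boundary (n = 1.78 to n = 1.51) the reflected ray undergoes no phase shift.
The two reflections differ by half a wavelength.
So the condition for destructive reflection is 2 n t = m λ.
λ = 2 n t / m. The fifth-longest wavelength is m = 5: λ = 2 × 1.78 × 542 / 5.00 = 386 nm.

386 nm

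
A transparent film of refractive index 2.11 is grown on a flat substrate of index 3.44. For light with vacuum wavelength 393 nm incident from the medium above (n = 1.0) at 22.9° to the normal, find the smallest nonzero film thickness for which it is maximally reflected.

At the upper boundary (n = 1.0 to n = 2.11) the reflected ray undergoes a half-wave phase shift.
At the lower boundary (n = 2.11 to n = 3.44) the reflected ray undergoes a half-wave phase shift.
Net: no relative phase inversion (both shifts match).
With no net inversion, constructive interference in reflection requires 2 n t cos θ_r = m λ.
Snell's law: 1.0 sin 22.9° = 2.11 sin θ_r → sin θ_r = 0.184, cos θ_r = 0.983.
Minimum nonzero at m = 1: t = λ / (2 n cos θ_r) = 393 / (2 × 2.11 × 0.983) = 94.8 nm.

94.8 nm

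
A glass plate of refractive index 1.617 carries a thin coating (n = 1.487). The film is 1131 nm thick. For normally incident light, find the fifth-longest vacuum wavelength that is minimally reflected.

Top surface (1.0 → 1.487): reflection off a higher-index medium gives a half-wave phase shift.
Bottom surface (1.487 → 1.617): reflection off a higher-index medium gives a half-wave phase shift.
Net: no relative phase inversion (both shifts match).
For minimum reflection here: 2 n t = (m + ½) λ.
λ = 2 n t / (m + ½). The fifth-longest wavelength is m = 4: λ = 2 × 1.487 × 1131 / 4.50 = 747 nm.

747 nm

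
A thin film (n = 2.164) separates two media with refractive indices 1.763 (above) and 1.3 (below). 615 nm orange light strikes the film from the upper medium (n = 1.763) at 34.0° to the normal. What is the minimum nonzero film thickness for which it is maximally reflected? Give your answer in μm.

0.0798 μm

Top surface (1.763 → 2.164): reflection off a higher-index medium gives a half-wave phase shift.
Bottom surface (2.164 → 1.3): reflection off a lower-index medium gives no phase shift.
Exactly one π shift → a net half-wave offset.
With one net inversion, constructive interference in reflection requires 2 n t cos θ_r = (m + ½) λ.
Snell's law: 1.763 sin 34.0° = 2.164 sin θ_r → sin θ_r = 0.456, cos θ_r = 0.890.
Minimum at m = 0: t = λ / (4 n cos θ_r) = 615 / (4 × 2.164 × 0.890) = 79.8 nm.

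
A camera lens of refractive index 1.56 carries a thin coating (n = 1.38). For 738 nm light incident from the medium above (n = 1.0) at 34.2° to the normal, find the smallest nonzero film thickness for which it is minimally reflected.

146 nm

Top surface (1.0 → 1.38): reflection off a higher-index medium gives a half-wave phase shift.
Bottom surface (1.38 → 1.56): reflection off a higher-index medium gives a half-wave phase shift.
Net: no relative phase inversion (both shifts match).
With no net inversion, destructive interference in reflection requires 2 n t cos θ_r = (m + ½) λ.
Snell's law: 1.0 sin 34.2° = 1.38 sin θ_r → sin θ_r = 0.407, cos θ_r = 0.913.
Minimum at m = 0: t = λ / (4 n cos θ_r) = 738 / (4 × 1.38 × 0.913) = 146 nm.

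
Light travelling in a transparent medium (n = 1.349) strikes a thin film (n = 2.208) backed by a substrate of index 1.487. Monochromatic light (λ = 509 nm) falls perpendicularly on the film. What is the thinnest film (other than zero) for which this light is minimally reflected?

115 nm

At the upper boundary (n = 1.349 to n = 2.208) the reflected ray undergoes a half-wave phase shift.
Ray reflecting at the bottom interface goes from n = 2.208 toward n = 1.487: no phase shift.
Net: one phase inversion between the two reflected rays.
With one net inversion, destructive interference in reflection requires 2 n t = m λ.
Minimum nonzero at m = 1: t = λ / (2 n) = 509 / (2 × 2.208) = 115 nm.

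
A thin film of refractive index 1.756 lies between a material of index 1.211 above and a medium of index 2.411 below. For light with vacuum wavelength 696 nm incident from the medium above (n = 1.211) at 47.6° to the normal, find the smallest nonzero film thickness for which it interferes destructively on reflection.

At the upper boundary (n = 1.211 to n = 1.756) the reflected ray undergoes a half-wave phase shift.
At the lower boundary (n = 1.756 to n = 2.411) the reflected ray undergoes a half-wave phase shift.
Net: no relative phase inversion (both shifts match).
With no net inversion, destructive interference in reflection requires 2 n t cos θ_r = (m + ½) λ.
Snell's law: 1.211 sin 47.6° = 1.756 sin θ_r → sin θ_r = 0.509, cos θ_r = 0.861.
Minimum at m = 0: t = λ / (4 n cos θ_r) = 696 / (4 × 1.756 × 0.861) = 115 nm.

115 nm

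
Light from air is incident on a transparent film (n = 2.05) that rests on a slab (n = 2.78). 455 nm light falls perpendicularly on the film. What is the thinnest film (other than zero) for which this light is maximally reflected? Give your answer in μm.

Top surface (1.0 → 2.05): reflection off a higher-index medium gives a half-wave phase shift.
At the lower boundary (n = 2.05 to n = 2.78) the reflected ray undergoes a half-wave phase shift.
Net: no relative phase inversion (both shifts match).
For maximum reflection here: 2 n t = m λ.
Minimum nonzero at m = 1: t = λ / (2 n) = 455 / (2 × 2.05) = 111 nm.

0.111 μm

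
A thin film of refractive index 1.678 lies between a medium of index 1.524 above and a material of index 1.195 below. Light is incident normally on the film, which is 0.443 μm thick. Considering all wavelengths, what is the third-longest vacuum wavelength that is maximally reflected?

595 nm

Ray reflecting at the top interface goes from n = 1.524 toward n = 1.678: a half-wave phase shift.
Bottom surface (1.678 → 1.195): reflection off a lower-index medium gives no phase shift.
Exactly one π shift → a net half-wave offset.
For strong reflection here: 2 n t = (m + ½) λ.
λ = 2 n t / (m + ½). The third-longest wavelength is m = 2: λ = 2 × 1.678 × 443 / 2.50 = 595 nm.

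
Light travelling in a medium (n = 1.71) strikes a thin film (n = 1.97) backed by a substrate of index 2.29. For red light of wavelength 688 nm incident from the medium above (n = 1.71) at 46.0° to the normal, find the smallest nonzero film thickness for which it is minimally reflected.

Ray reflecting at the top interface goes from n = 1.71 toward n = 1.97: a half-wave phase shift.
At the lower boundary (n = 1.97 to n = 2.29) the reflected ray undergoes a half-wave phase shift.
Net: no relative phase inversion (both shifts match).
With no net inversion, destructive interference in reflection requires 2 n t cos θ_r = (m + ½) λ.
Snell's law: 1.71 sin 46.0° = 1.97 sin θ_r → sin θ_r = 0.624, cos θ_r = 0.781.
Minimum at m = 0: t = λ / (4 n cos θ_r) = 688 / (4 × 1.97 × 0.781) = 112 nm.

112 nm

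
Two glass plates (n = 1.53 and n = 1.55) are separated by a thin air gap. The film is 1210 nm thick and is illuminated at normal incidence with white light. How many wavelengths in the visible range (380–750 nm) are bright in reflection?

Top surface (1.53 → 1.0): reflection off a lower-index medium gives no phase shift.
Ray reflecting at the bottom interface goes from n = 1.0 toward n = 1.55: a half-wave phase shift.
The two reflections differ by half a wavelength.
With one net inversion, constructive interference in reflection requires 2 n t = (m + ½) λ.
λ = 2 n t / (m + ½) = 2420 / (m + ½) nm.
m=2: 968 nm (IR); m=3: 691 nm (visible); m=4: 538 nm (visible); m=5: 440 nm (visible); m=6: 372 nm (UV).

3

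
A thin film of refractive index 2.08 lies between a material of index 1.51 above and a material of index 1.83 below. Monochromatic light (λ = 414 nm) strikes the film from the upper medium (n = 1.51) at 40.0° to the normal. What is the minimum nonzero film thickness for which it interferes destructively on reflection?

Ray reflecting at the top interface goes from n = 1.51 toward n = 2.08: a half-wave phase shift.
Bottom surface (2.08 → 1.83): reflection off a lower-index medium gives no phase shift.
The two reflections differ by half a wavelength.
So the condition for destructive reflection is 2 n t cos θ_r = m λ.
Snell's law: 1.51 sin 40.0° = 2.08 sin θ_r → sin θ_r = 0.467, cos θ_r = 0.884.
Minimum nonzero at m = 1: t = λ / (2 n cos θ_r) = 414 / (2 × 2.08 × 0.884) = 113 nm.

113 nm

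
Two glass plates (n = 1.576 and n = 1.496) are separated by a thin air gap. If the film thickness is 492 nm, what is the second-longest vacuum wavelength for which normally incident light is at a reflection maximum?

Ray reflecting at the top interface goes from n = 1.576 toward n = 1.0: no phase shift.
Ray reflecting at the bottom interface goes from n = 1.0 toward n = 1.496: a half-wave phase shift.
Exactly one π shift → a net half-wave offset.
With one net inversion, constructive interference in reflection requires 2 n t = (m + ½) λ.
λ = 2 n t / (m + ½). The second-longest wavelength is m = 1: λ = 2 × 1.0 × 492 / 1.50 = 656 nm.

656 nm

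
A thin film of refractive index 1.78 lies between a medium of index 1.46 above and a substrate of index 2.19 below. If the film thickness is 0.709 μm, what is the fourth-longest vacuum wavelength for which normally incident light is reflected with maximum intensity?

At the upper boundary (n = 1.46 to n = 1.78) the reflected ray undergoes a half-wave phase shift.
At the lower boundary (n = 1.78 to n = 2.19) the reflected ray undergoes a half-wave phase shift.
The two reflections carry the same phase change, so no net offset.
With no net inversion, constructive interference in reflection requires 2 n t = m λ.
λ = 2 n t / m. The fourth-longest wavelength is m = 4: λ = 2 × 1.78 × 709 / 4.00 = 631 nm.

631 nm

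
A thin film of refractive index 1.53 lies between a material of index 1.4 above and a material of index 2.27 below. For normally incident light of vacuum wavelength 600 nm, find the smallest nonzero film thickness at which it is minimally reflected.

98.0 nm

Top surface (1.4 → 1.53): reflection off a higher-index medium gives a half-wave phase shift.
Bottom surface (1.53 → 2.27): reflection off a higher-index medium gives a half-wave phase shift.
Net: no relative phase inversion (both shifts match).
So the condition for destructive reflection is 2 n t = (m + ½) λ.
Minimum at m = 0: t = λ / (4 n) = 600 / (4 × 1.53) = 98.0 nm.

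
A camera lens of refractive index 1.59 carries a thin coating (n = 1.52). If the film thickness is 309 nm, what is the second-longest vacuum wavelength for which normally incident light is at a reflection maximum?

470 nm

At the upper boundary (n = 1.0 to n = 1.52) the reflected ray undergoes a half-wave phase shift.
At the lower boundary (n = 1.52 to n = 1.59) the reflected ray undergoes a half-wave phase shift.
The two reflections carry the same phase change, so no net offset.
With no net inversion, constructive interference in reflection requires 2 n t = m λ.
λ = 2 n t / m. The second-longest wavelength is m = 2: λ = 2 × 1.52 × 309 / 2.00 = 470 nm.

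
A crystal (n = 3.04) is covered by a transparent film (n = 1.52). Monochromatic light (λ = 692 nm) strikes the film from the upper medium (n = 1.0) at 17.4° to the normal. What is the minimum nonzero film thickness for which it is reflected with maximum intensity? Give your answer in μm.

Ray reflecting at the top interface goes from n = 1.0 toward n = 1.52: a half-wave phase shift.
Ray reflecting at the bottom interface goes from n = 1.52 toward n = 3.04: a half-wave phase shift.
Zero or two π shifts → no net half-wave offset.
For bright reflection here: 2 n t cos θ_r = m λ.
Snell's law: 1.0 sin 17.4° = 1.52 sin θ_r → sin θ_r = 0.197, cos θ_r = 0.980.
Minimum nonzero at m = 1: t = λ / (2 n cos θ_r) = 692 / (2 × 1.52 × 0.980) = 232 nm.

0.232 μm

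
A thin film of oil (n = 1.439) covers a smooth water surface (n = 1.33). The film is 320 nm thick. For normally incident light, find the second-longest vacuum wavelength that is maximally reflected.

614 nm

Ray reflecting at the top interface goes from n = 1.0 toward n = 1.439: a half-wave phase shift.
Bottom surface (1.439 → 1.33): reflection off a lower-index medium gives no phase shift.
The two reflections differ by half a wavelength.
So the condition for constructive reflection is 2 n t = (m + ½) λ.
λ = 2 n t / (m + ½). The second-longest wavelength is m = 1: λ = 2 × 1.439 × 320 / 1.50 = 614 nm.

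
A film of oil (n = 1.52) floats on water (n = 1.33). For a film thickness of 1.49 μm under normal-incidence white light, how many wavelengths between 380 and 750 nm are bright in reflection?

6

Ray reflecting at the top interface goes from n = 1.0 toward n = 1.52: a half-wave phase shift.
Bottom surface (1.52 → 1.33): reflection off a lower-index medium gives no phase shift.
The two reflections differ by half a wavelength.
With one net inversion, constructive interference in reflection requires 2 n t = (m + ½) λ.
λ = 2 n t / (m + ½) = 4530 / (m + ½) nm.
m=5: 824 nm (IR); m=6: 697 nm (visible); m=7: 604 nm (visible); m=8: 533 nm (visible); m=9: 477 nm (visible); m=10: 431 nm (visible); m=11: 394 nm (visible); m=12: 362 nm (UV).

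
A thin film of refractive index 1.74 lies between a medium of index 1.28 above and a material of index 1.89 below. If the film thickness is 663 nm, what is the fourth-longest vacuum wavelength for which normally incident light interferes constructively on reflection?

Ray reflecting at the top interface goes from n = 1.28 toward n = 1.74: a half-wave phase shift.
At the lower boundary (n = 1.74 to n = 1.89) the reflected ray undergoes a half-wave phase shift.
Net: no relative phase inversion (both shifts match).
For bright reflection here: 2 n t = m λ.
λ = 2 n t / m. The fourth-longest wavelength is m = 4: λ = 2 × 1.74 × 663 / 4.00 = 577 nm.

577 nm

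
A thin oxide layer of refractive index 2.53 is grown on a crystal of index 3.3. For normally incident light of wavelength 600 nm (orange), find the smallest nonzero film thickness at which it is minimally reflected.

59.3 nm

At the upper boundary (n = 1.0 to n = 2.53) the reflected ray undergoes a half-wave phase shift.
At the lower boundary (n = 2.53 to n = 3.3) the reflected ray undergoes a half-wave phase shift.
The two reflections carry the same phase change, so no net offset.
For dark reflection here: 2 n t = (m + ½) λ.
Minimum at m = 0: t = λ / (4 n) = 600 / (4 × 2.53) = 59.3 nm.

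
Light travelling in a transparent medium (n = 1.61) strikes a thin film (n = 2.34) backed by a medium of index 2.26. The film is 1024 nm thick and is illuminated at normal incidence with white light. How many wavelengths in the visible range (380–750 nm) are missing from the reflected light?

At the upper boundary (n = 1.61 to n = 2.34) the reflected ray undergoes a half-wave phase shift.
At the lower boundary (n = 2.34 to n = 2.26) the reflected ray undergoes no phase shift.
Exactly one π shift → a net half-wave offset.
For minimum reflection here: 2 n t = m λ.
λ = 2 n t / m = 4792 / m nm.
m=6: 799 nm (IR); m=7: 685 nm (visible); m=8: 599 nm (visible); m=9: 532 nm (visible); m=10: 479 nm (visible); m=11: 436 nm (visible); m=12: 399 nm (visible); m=13: 369 nm (UV).

6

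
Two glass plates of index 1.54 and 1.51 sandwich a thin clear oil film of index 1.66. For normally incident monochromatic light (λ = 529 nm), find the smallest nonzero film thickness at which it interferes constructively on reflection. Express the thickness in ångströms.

At the upper boundary (n = 1.54 to n = 1.66) the reflected ray undergoes a half-wave phase shift.
At the lower boundary (n = 1.66 to n = 1.51) the reflected ray undergoes no phase shift.
The two reflections differ by half a wavelength.
For strong reflection here: 2 n t = (m + ½) λ.
Minimum at m = 0: t = λ / (4 n) = 529 / (4 × 1.66) = 79.7 nm.

797 Å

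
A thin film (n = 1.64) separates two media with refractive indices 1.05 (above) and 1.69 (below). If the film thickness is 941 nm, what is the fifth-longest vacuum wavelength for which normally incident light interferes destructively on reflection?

686 nm

Ray reflecting at the top interface goes from n = 1.05 toward n = 1.64: a half-wave phase shift.
Ray reflecting at the bottom interface goes from n = 1.64 toward n = 1.69: a half-wave phase shift.
Zero or two π shifts → no net half-wave offset.
So the condition for destructive reflection is 2 n t = (m + ½) λ.
λ = 2 n t / (m + ½). The fifth-longest wavelength is m = 4: λ = 2 × 1.64 × 941 / 4.50 = 686 nm.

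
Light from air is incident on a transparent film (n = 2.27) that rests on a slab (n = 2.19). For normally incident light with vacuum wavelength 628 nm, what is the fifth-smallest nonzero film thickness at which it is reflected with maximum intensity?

622 nm

Ray reflecting at the top interface goes from n = 1.0 toward n = 2.27: a half-wave phase shift.
Ray reflecting at the bottom interface goes from n = 2.27 toward n = 2.19: no phase shift.
The two reflections differ by half a wavelength.
So the condition for constructive reflection is 2 n t = (m + ½) λ.
The fifth-smallest nonzero thickness corresponds to m = 4: t = (m + ½) λ / (2 n) = 4.50 × 628 / (2 × 2.27) = 622 nm.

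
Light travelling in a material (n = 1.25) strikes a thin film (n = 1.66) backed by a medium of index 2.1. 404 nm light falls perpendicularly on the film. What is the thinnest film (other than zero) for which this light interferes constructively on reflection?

Top surface (1.25 → 1.66): reflection off a higher-index medium gives a half-wave phase shift.
Bottom surface (1.66 → 2.1): reflection off a higher-index medium gives a half-wave phase shift.
Zero or two π shifts → no net half-wave offset.
For bright reflection here: 2 n t = m λ.
Minimum nonzero at m = 1: t = λ / (2 n) = 404 / (2 × 1.66) = 122 nm.

122 nm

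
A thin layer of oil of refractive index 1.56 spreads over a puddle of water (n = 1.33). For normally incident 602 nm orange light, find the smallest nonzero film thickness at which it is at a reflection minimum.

At the upper boundary (n = 1.0 to n = 1.56) the reflected ray undergoes a half-wave phase shift.
At the lower boundary (n = 1.56 to n = 1.33) the reflected ray undergoes no phase shift.
The two reflections differ by half a wavelength.
For weak reflection here: 2 n t = m λ.
Minimum nonzero at m = 1: t = λ / (2 n) = 602 / (2 × 1.56) = 193 nm.

193 nm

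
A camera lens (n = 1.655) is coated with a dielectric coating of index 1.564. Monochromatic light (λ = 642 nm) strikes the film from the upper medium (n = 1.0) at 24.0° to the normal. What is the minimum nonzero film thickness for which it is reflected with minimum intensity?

Ray reflecting at the top interface goes from n = 1.0 toward n = 1.564: a half-wave phase shift.
At the lower boundary (n = 1.564 to n = 1.655) the reflected ray undergoes a half-wave phase shift.
Net: no relative phase inversion (both shifts match).
So the condition for destructive reflection is 2 n t cos θ_r = (m + ½) λ.
Snell's law: 1.0 sin 24.0° = 1.564 sin θ_r → sin θ_r = 0.260, cos θ_r = 0.966.
Minimum at m = 0: t = λ / (4 n cos θ_r) = 642 / (4 × 1.564 × 0.966) = 106 nm.

106 nm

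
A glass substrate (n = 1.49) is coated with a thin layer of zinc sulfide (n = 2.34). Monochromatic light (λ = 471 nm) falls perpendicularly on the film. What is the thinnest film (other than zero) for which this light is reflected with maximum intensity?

50.3 nm

At the upper boundary (n = 1.0 to n = 2.34) the reflected ray undergoes a half-wave phase shift.
At the lower boundary (n = 2.34 to n = 1.49) the reflected ray undergoes no phase shift.
Exactly one π shift → a net half-wave offset.
For bright reflection here: 2 n t = (m + ½) λ.
Minimum at m = 0: t = λ / (4 n) = 471 / (4 × 2.34) = 50.3 nm.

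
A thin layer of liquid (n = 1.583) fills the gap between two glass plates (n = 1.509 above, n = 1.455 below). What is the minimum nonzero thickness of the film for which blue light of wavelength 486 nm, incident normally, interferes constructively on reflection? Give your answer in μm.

0.0768 μm

Top surface (1.509 → 1.583): reflection off a higher-index medium gives a half-wave phase shift.
Bottom surface (1.583 → 1.455): reflection off a lower-index medium gives no phase shift.
Net: one phase inversion between the two reflected rays.
So the condition for constructive reflection is 2 n t = (m + ½) λ.
Minimum at m = 0: t = λ / (4 n) = 486 / (4 × 1.583) = 76.8 nm.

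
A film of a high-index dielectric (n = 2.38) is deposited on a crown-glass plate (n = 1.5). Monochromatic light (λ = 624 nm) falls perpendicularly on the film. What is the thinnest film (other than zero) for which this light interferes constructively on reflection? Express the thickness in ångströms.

Ray reflecting at the top interface goes from n = 1.0 toward n = 2.38: a half-wave phase shift.
At the lower boundary (n = 2.38 to n = 1.5) the reflected ray undergoes no phase shift.
The two reflections differ by half a wavelength.
For strong reflection here: 2 n t = (m + ½) λ.
Minimum at m = 0: t = λ / (4 n) = 624 / (4 × 2.38) = 65.5 nm.

655 Å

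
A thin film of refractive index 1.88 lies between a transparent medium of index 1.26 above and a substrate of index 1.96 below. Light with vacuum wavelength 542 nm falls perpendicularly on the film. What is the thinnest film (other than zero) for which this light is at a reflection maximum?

Ray reflecting at the top interface goes from n = 1.26 toward n = 1.88: a half-wave phase shift.
Ray reflecting at the bottom interface goes from n = 1.88 toward n = 1.96: a half-wave phase shift.
The two reflections carry the same phase change, so no net offset.
With no net inversion, constructive interference in reflection requires 2 n t = m λ.
Minimum nonzero at m = 1: t = λ / (2 n) = 542 / (2 × 1.88) = 144 nm.

144 nm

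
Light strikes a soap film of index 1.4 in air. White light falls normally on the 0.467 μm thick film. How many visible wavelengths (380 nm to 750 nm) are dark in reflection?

2

Ray reflecting at the top interface goes from n = 1.0 toward n = 1.4: a half-wave phase shift.
Bottom surface (1.4 → 1.0): reflection off a lower-index medium gives no phase shift.
Net: one phase inversion between the two reflected rays.
For dark reflection here: 2 n t = m λ.
λ = 2 n t / m = 1308 / m nm.
m=1: 1308 nm (IR); m=2: 654 nm (visible); m=3: 436 nm (visible); m=4: 327 nm (UV).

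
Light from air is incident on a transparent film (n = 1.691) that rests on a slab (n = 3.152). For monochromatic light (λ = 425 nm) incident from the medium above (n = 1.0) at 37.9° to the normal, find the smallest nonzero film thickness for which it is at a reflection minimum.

67.4 nm

Top surface (1.0 → 1.691): reflection off a higher-index medium gives a half-wave phase shift.
Bottom surface (1.691 → 3.152): reflection off a higher-index medium gives a half-wave phase shift.
The two reflections carry the same phase change, so no net offset.
So the condition for destructive reflection is 2 n t cos θ_r = (m + ½) λ.
Snell's law: 1.0 sin 37.9° = 1.691 sin θ_r → sin θ_r = 0.363, cos θ_r = 0.932.
Minimum at m = 0: t = λ / (4 n cos θ_r) = 425 / (4 × 1.691 × 0.932) = 67.4 nm.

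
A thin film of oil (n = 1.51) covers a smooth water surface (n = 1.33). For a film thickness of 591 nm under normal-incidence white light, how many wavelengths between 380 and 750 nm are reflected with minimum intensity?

2

At the upper boundary (n = 1.0 to n = 1.51) the reflected ray undergoes a half-wave phase shift.
At the lower boundary (n = 1.51 to n = 1.33) the reflected ray undergoes no phase shift.
The two reflections differ by half a wavelength.
So the condition for destructive reflection is 2 n t = m λ.
λ = 2 n t / m = 1785 / m nm.
m=2: 892 nm (IR); m=3: 595 nm (visible); m=4: 446 nm (visible); m=5: 357 nm (UV).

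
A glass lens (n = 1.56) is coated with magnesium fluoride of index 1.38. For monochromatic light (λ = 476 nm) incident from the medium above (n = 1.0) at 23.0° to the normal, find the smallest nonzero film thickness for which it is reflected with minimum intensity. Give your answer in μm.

0.0899 μm

At the upper boundary (n = 1.0 to n = 1.38) the reflected ray undergoes a half-wave phase shift.
At the lower boundary (n = 1.38 to n = 1.56) the reflected ray undergoes a half-wave phase shift.
The two reflections carry the same phase change, so no net offset.
So the condition for destructive reflection is 2 n t cos θ_r = (m + ½) λ.
Snell's law: 1.0 sin 23.0° = 1.38 sin θ_r → sin θ_r = 0.283, cos θ_r = 0.959.
Minimum at m = 0: t = λ / (4 n cos θ_r) = 476 / (4 × 1.38 × 0.959) = 89.9 nm.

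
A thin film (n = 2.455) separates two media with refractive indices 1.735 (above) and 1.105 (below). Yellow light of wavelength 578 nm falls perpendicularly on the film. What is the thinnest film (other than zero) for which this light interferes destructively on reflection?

Top surface (1.735 → 2.455): reflection off a higher-index medium gives a half-wave phase shift.
Ray reflecting at the bottom interface goes from n = 2.455 toward n = 1.105: no phase shift.
Net: one phase inversion between the two reflected rays.
For minimum reflection here: 2 n t = m λ.
Minimum nonzero at m = 1: t = λ / (2 n) = 578 / (2 × 2.455) = 118 nm.

118 nm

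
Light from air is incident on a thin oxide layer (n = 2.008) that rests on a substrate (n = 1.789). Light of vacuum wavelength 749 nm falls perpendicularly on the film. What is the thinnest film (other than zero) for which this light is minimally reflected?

187 nm

Top surface (1.0 → 2.008): reflection off a higher-index medium gives a half-wave phase shift.
At the lower boundary (n = 2.008 to n = 1.789) the reflected ray undergoes no phase shift.
The two reflections differ by half a wavelength.
So the condition for destructive reflection is 2 n t = m λ.
Minimum nonzero at m = 1: t = λ / (2 n) = 749 / (2 × 2.008) = 187 nm.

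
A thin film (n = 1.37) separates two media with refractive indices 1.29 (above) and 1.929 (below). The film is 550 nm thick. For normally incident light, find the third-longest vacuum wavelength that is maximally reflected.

502 nm

Ray reflecting at the top interface goes from n = 1.29 toward n = 1.37: a half-wave phase shift.
Ray reflecting at the bottom interface goes from n = 1.37 toward n = 1.929: a half-wave phase shift.
Net: no relative phase inversion (both shifts match).
With no net inversion, constructive interference in reflection requires 2 n t = m λ.
λ = 2 n t / m. The third-longest wavelength is m = 3: λ = 2 × 1.37 × 550 / 3.00 = 502 nm.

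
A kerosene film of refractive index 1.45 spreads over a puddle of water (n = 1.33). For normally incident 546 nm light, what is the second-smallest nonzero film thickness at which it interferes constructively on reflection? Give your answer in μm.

0.282 μm

Ray reflecting at the top interface goes from n = 1.0 toward n = 1.45: a half-wave phase shift.
Ray reflecting at the bottom interface goes from n = 1.45 toward n = 1.33: no phase shift.
The two reflections differ by half a wavelength.
For strong reflection here: 2 n t = (m + ½) λ.
The second-smallest nonzero thickness corresponds to m = 1: t = (m + ½) λ / (2 n) = 1.50 × 546 / (2 × 1.45) = 282 nm.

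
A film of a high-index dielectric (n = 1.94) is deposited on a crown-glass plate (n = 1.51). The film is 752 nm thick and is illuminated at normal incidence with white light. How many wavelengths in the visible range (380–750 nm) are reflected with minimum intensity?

4

Ray reflecting at the top interface goes from n = 1.0 toward n = 1.94: a half-wave phase shift.
Bottom surface (1.94 → 1.51): reflection off a lower-index medium gives no phase shift.
Exactly one π shift → a net half-wave offset.
So the condition for destructive reflection is 2 n t = m λ.
λ = 2 n t / m = 2918 / m nm.
m=3: 973 nm (IR); m=4: 729 nm (visible); m=5: 584 nm (visible); m=6: 486 nm (visible); m=7: 417 nm (visible); m=8: 365 nm (UV).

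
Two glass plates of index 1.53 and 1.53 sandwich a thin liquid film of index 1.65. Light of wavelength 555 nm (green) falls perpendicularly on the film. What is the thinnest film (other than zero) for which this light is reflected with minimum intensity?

Ray reflecting at the top interface goes from n = 1.53 toward n = 1.65: a half-wave phase shift.
Ray reflecting at the bottom interface goes from n = 1.65 toward n = 1.53: no phase shift.
Net: one phase inversion between the two reflected rays.
So the condition for destructive reflection is 2 n t = m λ.
Minimum nonzero at m = 1: t = λ / (2 n) = 555 / (2 × 1.65) = 168 nm.

168 nm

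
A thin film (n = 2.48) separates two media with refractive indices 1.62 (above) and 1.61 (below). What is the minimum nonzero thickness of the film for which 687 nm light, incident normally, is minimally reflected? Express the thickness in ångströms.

1385 Å

Top surface (1.62 → 2.48): reflection off a higher-index medium gives a half-wave phase shift.
Bottom surface (2.48 → 1.61): reflection off a lower-index medium gives no phase shift.
Exactly one π shift → a net half-wave offset.
So the condition for destructive reflection is 2 n t = m λ.
Minimum nonzero at m = 1: t = λ / (2 n) = 687 / (2 × 2.48) = 139 nm.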